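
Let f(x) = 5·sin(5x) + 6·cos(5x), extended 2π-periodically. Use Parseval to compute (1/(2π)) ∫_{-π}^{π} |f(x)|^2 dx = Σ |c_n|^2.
Σ |c_n|^2 = 61/2

Expand |f|^2 and use orthogonality of {sin(nx), cos(mx)} on [-π, π]:
  ∫_{-π}^{π} sin(nx)^2 dx = π, ∫ cos(mx)^2 dx = π, and cross terms integrate to 0.
So ∫_{-π}^{π} f(x)^2 dx = 5^2 · π + 6^2 · π = (25 + 36)π.
Divide by 2π: (25 + 36)/2 = 61/2.
By Parseval, this equals Σ |c_n|^2.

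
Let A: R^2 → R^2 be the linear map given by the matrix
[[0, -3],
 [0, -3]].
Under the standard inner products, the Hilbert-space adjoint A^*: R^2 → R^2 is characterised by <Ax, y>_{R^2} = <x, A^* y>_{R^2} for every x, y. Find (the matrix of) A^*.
A^* = A^T =
[[0, 0],
 [-3, -3]]

For real matrices with standard dot products, the defining identity <Ax, y> = <x, A^* y> gives (Ax)^T y = x^T (A^*) y, i.e. x^T A^T y = x^T (A^*) y. Since this holds for all x, y, we must have A^* = A^T. Therefore
A^* =
[[0, 0],
 [-3, -3]].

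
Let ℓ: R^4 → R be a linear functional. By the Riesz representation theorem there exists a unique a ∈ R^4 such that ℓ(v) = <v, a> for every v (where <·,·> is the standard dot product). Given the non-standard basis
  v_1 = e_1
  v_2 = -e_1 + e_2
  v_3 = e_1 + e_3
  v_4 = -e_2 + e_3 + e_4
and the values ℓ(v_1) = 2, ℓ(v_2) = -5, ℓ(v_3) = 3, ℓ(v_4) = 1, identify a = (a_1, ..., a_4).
a = (2, -3, 1, -3)

Write a = (a_1, ..., a_4) in the standard basis. For each basis vector v_i, ℓ(v_i) = <v_i, a> is a linear equation in the a_j's. Collect the n equations into a matrix system V a = ℓ, where row i of V is v_i (expressed in the standard basis). Since V is invertible (lower-triangular with 1s on the diagonal, up to permutation), solve by back-substitution:
  V =
[[1, 0, 0, 0],
 [-1, 1, 0, 0],
 [1, 0, 1, 0],
 [0, -1, 1, 1]]
  V a = (2, -5, 3, 1)
Solving gives a = (2, -3, 1, -3).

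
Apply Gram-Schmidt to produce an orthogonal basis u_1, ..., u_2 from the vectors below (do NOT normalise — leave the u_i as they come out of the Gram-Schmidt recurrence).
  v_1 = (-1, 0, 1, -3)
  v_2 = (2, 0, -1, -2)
Orthogonal basis:
  u_1 = (-1, 0, 1, -3)
  u_2 = (25/11, 0, -14/11, -13/11)

Apply the Gram-Schmidt recurrence
  u_1 = v_1
  u_i = v_i − Σ_{j<i} ((v_i · u_j) / (u_j · u_j)) · u_j.

Step by step this gives:
  u_1 = (-1, 0, 1, -3)
  u_2 = (25/11, 0, -14/11, -13/11)

Orthogonality check:
  u_2 · u_1 = 0 (should be 0)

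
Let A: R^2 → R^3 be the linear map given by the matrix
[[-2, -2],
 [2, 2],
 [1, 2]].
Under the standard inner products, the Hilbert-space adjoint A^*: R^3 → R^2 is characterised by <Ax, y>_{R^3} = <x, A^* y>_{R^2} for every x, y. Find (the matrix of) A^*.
A^* = A^T =
[[-2, 2, 1],
 [-2, 2, 2]]

For real matrices with standard dot products, the defining identity <Ax, y> = <x, A^* y> gives (Ax)^T y = x^T (A^*) y, i.e. x^T A^T y = x^T (A^*) y. Since this holds for all x, y, we must have A^* = A^T. Therefore
A^* =
[[-2, 2, 1],
 [-2, 2, 2]].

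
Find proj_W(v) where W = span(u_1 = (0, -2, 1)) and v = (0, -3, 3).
proj_W(v) = (0, -18/5, 9/5)

Set up U = [u_1 | ... | u_1] ∈ R^(3×1). The projector onto W = col(U) is P = U (U^T U)^(-1) U^T.
Compute U^T U =
  [5],
and U^T v = (9).
Solve U^T U · c = U^T v for the coefficients: c = (9/5). The projection is proj_W(v) = U c.
Check: (v - proj_W(v)) · u_1 = 0  (should be 0).
Result: proj_W(v) = (0, -18/5, 9/5).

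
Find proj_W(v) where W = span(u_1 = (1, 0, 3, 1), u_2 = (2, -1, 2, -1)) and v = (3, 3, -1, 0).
proj_W(v) = (15/61, -11/61, 1/61, -18/61)

Set up U = [u_1 | ... | u_2] ∈ R^(4×2). The projector onto W = col(U) is P = U (U^T U)^(-1) U^T.
Compute U^T U =
  [11, 7]
  [7, 10],
and U^T v = (0, 1).
Solve U^T U · c = U^T v for the coefficients: c = (-7/61, 11/61). The projection is proj_W(v) = U c.
Check: (v - proj_W(v)) · u_1 = 0  (should be 0).
Check: (v - proj_W(v)) · u_2 = 0  (should be 0).
Result: proj_W(v) = (15/61, -11/61, 1/61, -18/61).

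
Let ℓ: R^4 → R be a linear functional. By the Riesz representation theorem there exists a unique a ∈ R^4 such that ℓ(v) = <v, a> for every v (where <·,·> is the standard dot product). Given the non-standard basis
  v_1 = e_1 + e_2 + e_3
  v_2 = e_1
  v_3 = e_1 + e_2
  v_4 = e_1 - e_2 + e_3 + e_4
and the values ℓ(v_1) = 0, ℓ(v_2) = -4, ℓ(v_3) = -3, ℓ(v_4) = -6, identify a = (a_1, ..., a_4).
a = (-4, 1, 3, -4)

Write a = (a_1, ..., a_4) in the standard basis. For each basis vector v_i, ℓ(v_i) = <v_i, a> is a linear equation in the a_j's. Collect the n equations into a matrix system V a = ℓ, where row i of V is v_i (expressed in the standard basis). Since V is invertible (lower-triangular with 1s on the diagonal, up to permutation), solve by back-substitution:
  V =
[[1, 1, 1, 0],
 [1, 0, 0, 0],
 [1, 1, 0, 0],
 [1, -1, 1, 1]]
  V a = (0, -4, -3, -6)
Solving gives a = (-4, 1, 3, -4).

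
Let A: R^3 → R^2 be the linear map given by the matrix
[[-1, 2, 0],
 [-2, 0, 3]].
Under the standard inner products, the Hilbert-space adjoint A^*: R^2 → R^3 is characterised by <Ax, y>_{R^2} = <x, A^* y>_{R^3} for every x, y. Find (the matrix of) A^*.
A^* = A^T =
[[-1, -2],
 [2, 0],
 [0, 3]]

For real matrices with standard dot products, the defining identity <Ax, y> = <x, A^* y> gives (Ax)^T y = x^T (A^*) y, i.e. x^T A^T y = x^T (A^*) y. Since this holds for all x, y, we must have A^* = A^T. Therefore
A^* =
[[-1, -2],
 [2, 0],
 [0, 3]].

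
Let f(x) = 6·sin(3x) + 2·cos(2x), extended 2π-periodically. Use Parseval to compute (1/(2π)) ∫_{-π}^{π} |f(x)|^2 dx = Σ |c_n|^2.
Σ |c_n|^2 = 20

Expand |f|^2 and use orthogonality of {sin(nx), cos(mx)} on [-π, π]:
  ∫_{-π}^{π} sin(nx)^2 dx = π, ∫ cos(mx)^2 dx = π, and cross terms integrate to 0.
So ∫_{-π}^{π} f(x)^2 dx = 6^2 · π + 2^2 · π = (36 + 4)π.
Divide by 2π: (36 + 4)/2 = 20.
By Parseval, this equals Σ |c_n|^2.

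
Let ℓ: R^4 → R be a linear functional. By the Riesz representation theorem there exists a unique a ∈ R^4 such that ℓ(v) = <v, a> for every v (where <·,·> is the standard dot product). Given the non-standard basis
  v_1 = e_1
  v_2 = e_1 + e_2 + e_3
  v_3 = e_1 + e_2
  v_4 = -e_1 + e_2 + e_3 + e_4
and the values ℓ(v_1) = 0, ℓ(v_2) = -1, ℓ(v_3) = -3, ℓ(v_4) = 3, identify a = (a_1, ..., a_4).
a = (0, -3, 2, 4)

Write a = (a_1, ..., a_4) in the standard basis. For each basis vector v_i, ℓ(v_i) = <v_i, a> is a linear equation in the a_j's. Collect the n equations into a matrix system V a = ℓ, where row i of V is v_i (expressed in the standard basis). Since V is invertible (lower-triangular with 1s on the diagonal, up to permutation), solve by back-substitution:
  V =
[[1, 0, 0, 0],
 [1, 1, 1, 0],
 [1, 1, 0, 0],
 [-1, 1, 1, 1]]
  V a = (0, -1, -3, 3)
Solving gives a = (0, -3, 2, 4).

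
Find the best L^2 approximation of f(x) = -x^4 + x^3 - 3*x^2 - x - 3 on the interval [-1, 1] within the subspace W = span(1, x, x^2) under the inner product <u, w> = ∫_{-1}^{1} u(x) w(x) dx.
g(x) = -27*x^2/7 - 2*x/5 - 102/35

The best approximation g ∈ W is the orthogonal projection of f onto W. Writing g = a_0 + a_1 x + a_2 x^2, the coefficients solve the normal equations G · a = b where
  G_{ij} = <φ_i, φ_j> and b_i = <f, φ_i>, with φ_0 = 1, φ_1 = x, φ_2 = x^2.
G =
  [2, 0, 2/3]
  [0, 2/3, 0]
  [2/3, 0, 2/5],
b = (-42/5, -4/15, -122/35).
Solving gives a_0 = -102/35, a_1 = -2/5, a_2 = -27/7, so
  g(x) = -27*x^2/7 - 2*x/5 - 102/35.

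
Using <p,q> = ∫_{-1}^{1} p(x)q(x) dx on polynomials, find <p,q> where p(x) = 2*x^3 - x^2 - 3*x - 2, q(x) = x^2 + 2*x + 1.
<p,q> = -44/5

Expand the product: p(x)·q(x) = 2*x^5 + 3*x^4 - 3*x^3 - 9*x^2 - 7*x - 2.
∫_{-1}^{1} of each monomial x^k gives [2/(k+1) if k even, 0 if k odd]. Integrating term-by-term (or equivalently evaluating the antiderivative F(x) = x^6/3 + 3*x^5/5 - 3*x^4/4 - 3*x^3 - 7*x^2/2 - 2*x at the endpoints):
  F(1) − F(−1) = -499/60 − (29/60) = -44/5.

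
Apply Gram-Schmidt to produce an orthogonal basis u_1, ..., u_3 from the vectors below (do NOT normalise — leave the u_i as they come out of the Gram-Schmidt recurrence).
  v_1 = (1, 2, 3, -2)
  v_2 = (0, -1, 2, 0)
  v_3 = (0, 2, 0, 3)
Orthogonal basis:
  u_1 = (1, 2, 3, -2)
  u_2 = (-2/9, -13/9, 4/3, 4/9)
  u_3 = (1/37, 62/37, 31/37, 109/37)

Apply the Gram-Schmidt recurrence
  u_1 = v_1
  u_i = v_i − Σ_{j<i} ((v_i · u_j) / (u_j · u_j)) · u_j.

Step by step this gives:
  u_1 = (1, 2, 3, -2)
  u_2 = (-2/9, -13/9, 4/3, 4/9)
  u_3 = (1/37, 62/37, 31/37, 109/37)

Orthogonality check:
  u_2 · u_1 = 0 (should be 0)
  u_3 · u_1 = 0 (should be 0)
  u_3 · u_2 = 0 (should be 0)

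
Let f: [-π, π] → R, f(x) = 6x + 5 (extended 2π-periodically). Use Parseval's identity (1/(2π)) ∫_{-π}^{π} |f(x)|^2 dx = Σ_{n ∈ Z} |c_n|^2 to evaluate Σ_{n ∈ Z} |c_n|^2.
Σ |c_n|^2 = 12π^2 + 25

Expand and integrate term by term over [-π, π]:
  ∫ (6x)^2 dx = 36·(2π^3/3); ∫ 2·6·(5)·x dx = 0 (odd integrand); ∫ 5^2 dx = 25·2π.
So (1/(2π)) ∫_{-π}^{π} (6x + 5)^2 dx = 36π^2/3 + 25 = 12π^2 + 25.
Parseval ⇒ Σ |c_n|^2 = 12π^2 + 25.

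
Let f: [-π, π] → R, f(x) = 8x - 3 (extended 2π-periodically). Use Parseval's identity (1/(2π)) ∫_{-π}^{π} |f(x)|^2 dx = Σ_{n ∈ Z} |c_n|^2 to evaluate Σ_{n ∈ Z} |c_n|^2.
Σ |c_n|^2 = 64π^2/3 + 9

Expand and integrate term by term over [-π, π]:
  ∫ (8x)^2 dx = 64·(2π^3/3); ∫ 2·8·(-3)·x dx = 0 (odd integrand); ∫ (-3)^2 dx = 9·2π.
So (1/(2π)) ∫_{-π}^{π} (8x - 3)^2 dx = 64π^2/3 + 9 = 64π^2/3 + 9.
Parseval ⇒ Σ |c_n|^2 = 64π^2/3 + 9.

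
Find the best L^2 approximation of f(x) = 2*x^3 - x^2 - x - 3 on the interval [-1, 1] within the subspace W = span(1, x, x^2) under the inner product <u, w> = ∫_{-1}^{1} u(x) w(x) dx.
g(x) = -x^2 + x/5 - 3

The best approximation g ∈ W is the orthogonal projection of f onto W. Writing g = a_0 + a_1 x + a_2 x^2, the coefficients solve the normal equations G · a = b where
  G_{ij} = <φ_i, φ_j> and b_i = <f, φ_i>, with φ_0 = 1, φ_1 = x, φ_2 = x^2.
G =
  [2, 0, 2/3]
  [0, 2/3, 0]
  [2/3, 0, 2/5],
b = (-20/3, 2/15, -12/5).
Solving gives a_0 = -3, a_1 = 1/5, a_2 = -1, so
  g(x) = -x^2 + x/5 - 3.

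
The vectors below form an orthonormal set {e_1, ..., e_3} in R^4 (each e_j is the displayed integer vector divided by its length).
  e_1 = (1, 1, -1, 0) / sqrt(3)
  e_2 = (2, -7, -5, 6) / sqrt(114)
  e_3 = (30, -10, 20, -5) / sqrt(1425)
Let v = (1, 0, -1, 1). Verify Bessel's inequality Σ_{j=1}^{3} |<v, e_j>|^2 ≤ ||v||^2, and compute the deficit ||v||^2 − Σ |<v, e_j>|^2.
Σ |<v, e_j>|^2 = 17/6; ||v||^2 = 3; deficit = 1/6

Write each e_j = u_j / sqrt(<u_j, u_j>) where u_j is the displayed integer vector. Then <v, e_j> = <v, u_j> / sqrt(<u_j, u_j>), so |<v, e_j>|^2 = <v, u_j>^2 / <u_j, u_j>.
Coefficients: <v, e_1> = 2/sqrt(3), <v, e_2> = 13/sqrt(114), <v, e_3> = 5/sqrt(1425).
Square and sum: Σ |<v, e_j>|^2 = 17/6.
Compute ||v||^2 = v·v = 3.
Deficit = 3 − 17/6 = 1/6 ≥ 0, confirming Bessel's inequality. (The deficit equals ||v − Σ <v,e_j> e_j||^2, the squared distance from v to span{e_j}.)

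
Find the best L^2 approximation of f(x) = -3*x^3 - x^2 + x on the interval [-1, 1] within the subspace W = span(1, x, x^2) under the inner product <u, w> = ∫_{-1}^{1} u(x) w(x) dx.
g(x) = -x^2 - 4*x/5

The best approximation g ∈ W is the orthogonal projection of f onto W. Writing g = a_0 + a_1 x + a_2 x^2, the coefficients solve the normal equations G · a = b where
  G_{ij} = <φ_i, φ_j> and b_i = <f, φ_i>, with φ_0 = 1, φ_1 = x, φ_2 = x^2.
G =
  [2, 0, 2/3]
  [0, 2/3, 0]
  [2/3, 0, 2/5],
b = (-2/3, -8/15, -2/5).
Solving gives a_0 = 0, a_1 = -4/5, a_2 = -1, so
  g(x) = -x^2 - 4*x/5.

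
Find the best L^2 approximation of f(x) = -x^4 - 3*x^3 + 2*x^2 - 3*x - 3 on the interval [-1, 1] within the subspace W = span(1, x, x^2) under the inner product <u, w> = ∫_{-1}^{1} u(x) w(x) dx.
g(x) = 8*x^2/7 - 24*x/5 - 102/35

The best approximation g ∈ W is the orthogonal projection of f onto W. Writing g = a_0 + a_1 x + a_2 x^2, the coefficients solve the normal equations G · a = b where
  G_{ij} = <φ_i, φ_j> and b_i = <f, φ_i>, with φ_0 = 1, φ_1 = x, φ_2 = x^2.
G =
  [2, 0, 2/3]
  [0, 2/3, 0]
  [2/3, 0, 2/5],
b = (-76/15, -16/5, -52/35).
Solving gives a_0 = -102/35, a_1 = -24/5, a_2 = 8/7, so
  g(x) = 8*x^2/7 - 24*x/5 - 102/35.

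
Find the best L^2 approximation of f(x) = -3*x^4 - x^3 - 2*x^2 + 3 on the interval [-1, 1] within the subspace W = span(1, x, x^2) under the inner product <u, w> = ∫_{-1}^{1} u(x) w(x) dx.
g(x) = -32*x^2/7 - 3*x/5 + 114/35

The best approximation g ∈ W is the orthogonal projection of f onto W. Writing g = a_0 + a_1 x + a_2 x^2, the coefficients solve the normal equations G · a = b where
  G_{ij} = <φ_i, φ_j> and b_i = <f, φ_i>, with φ_0 = 1, φ_1 = x, φ_2 = x^2.
G =
  [2, 0, 2/3]
  [0, 2/3, 0]
  [2/3, 0, 2/5],
b = (52/15, -2/5, 12/35).
Solving gives a_0 = 114/35, a_1 = -3/5, a_2 = -32/7, so
  g(x) = -32*x^2/7 - 3*x/5 + 114/35.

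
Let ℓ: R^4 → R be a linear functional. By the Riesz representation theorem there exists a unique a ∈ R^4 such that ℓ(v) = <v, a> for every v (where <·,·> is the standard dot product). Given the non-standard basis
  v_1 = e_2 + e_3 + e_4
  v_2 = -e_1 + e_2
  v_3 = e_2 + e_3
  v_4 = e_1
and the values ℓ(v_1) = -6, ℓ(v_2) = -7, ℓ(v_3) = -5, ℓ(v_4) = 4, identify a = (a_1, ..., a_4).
a = (4, -3, -2, -1)

Write a = (a_1, ..., a_4) in the standard basis. For each basis vector v_i, ℓ(v_i) = <v_i, a> is a linear equation in the a_j's. Collect the n equations into a matrix system V a = ℓ, where row i of V is v_i (expressed in the standard basis). Since V is invertible (lower-triangular with 1s on the diagonal, up to permutation), solve by back-substitution:
  V =
[[0, 1, 1, 1],
 [-1, 1, 0, 0],
 [0, 1, 1, 0],
 [1, 0, 0, 0]]
  V a = (-6, -7, -5, 4)
Solving gives a = (4, -3, -2, -1).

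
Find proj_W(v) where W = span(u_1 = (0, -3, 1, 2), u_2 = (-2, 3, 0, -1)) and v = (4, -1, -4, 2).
proj_W(v) = (298/75, -48/25, -101/75, -53/75)

Set up U = [u_1 | ... | u_2] ∈ R^(4×2). The projector onto W = col(U) is P = U (U^T U)^(-1) U^T.
Compute U^T U =
  [14, -11]
  [-11, 14],
and U^T v = (3, -13).
Solve U^T U · c = U^T v for the coefficients: c = (-101/75, -149/75). The projection is proj_W(v) = U c.
Check: (v - proj_W(v)) · u_1 = 0  (should be 0).
Check: (v - proj_W(v)) · u_2 = 0  (should be 0).
Result: proj_W(v) = (298/75, -48/25, -101/75, -53/75).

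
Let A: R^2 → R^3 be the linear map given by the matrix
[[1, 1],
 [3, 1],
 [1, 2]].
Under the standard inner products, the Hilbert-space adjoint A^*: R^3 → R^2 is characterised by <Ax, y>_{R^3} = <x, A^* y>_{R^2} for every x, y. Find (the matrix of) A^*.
A^* = A^T =
[[1, 3, 1],
 [1, 1, 2]]

For real matrices with standard dot products, the defining identity <Ax, y> = <x, A^* y> gives (Ax)^T y = x^T (A^*) y, i.e. x^T A^T y = x^T (A^*) y. Since this holds for all x, y, we must have A^* = A^T. Therefore
A^* =
[[1, 3, 1],
 [1, 1, 2]].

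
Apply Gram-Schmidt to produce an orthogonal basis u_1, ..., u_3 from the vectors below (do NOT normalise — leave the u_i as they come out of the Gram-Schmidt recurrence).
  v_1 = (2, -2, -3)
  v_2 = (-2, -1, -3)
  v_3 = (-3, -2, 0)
Orthogonal basis:
  u_1 = (2, -2, -3)
  u_2 = (-48/17, -3/17, -30/17)
  u_3 = (-11/21, -44/21, 22/21)

Apply the Gram-Schmidt recurrence
  u_1 = v_1
  u_i = v_i − Σ_{j<i} ((v_i · u_j) / (u_j · u_j)) · u_j.

Step by step this gives:
  u_1 = (2, -2, -3)
  u_2 = (-48/17, -3/17, -30/17)
  u_3 = (-11/21, -44/21, 22/21)

Orthogonality check:
  u_2 · u_1 = 0 (should be 0)
  u_3 · u_1 = 0 (should be 0)
  u_3 · u_2 = 0 (should be 0)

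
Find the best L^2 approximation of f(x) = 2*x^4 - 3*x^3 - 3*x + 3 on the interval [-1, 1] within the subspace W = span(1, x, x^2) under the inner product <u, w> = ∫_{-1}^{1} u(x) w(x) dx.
g(x) = 12*x^2/7 - 24*x/5 + 99/35

The best approximation g ∈ W is the orthogonal projection of f onto W. Writing g = a_0 + a_1 x + a_2 x^2, the coefficients solve the normal equations G · a = b where
  G_{ij} = <φ_i, φ_j> and b_i = <f, φ_i>, with φ_0 = 1, φ_1 = x, φ_2 = x^2.
G =
  [2, 0, 2/3]
  [0, 2/3, 0]
  [2/3, 0, 2/5],
b = (34/5, -16/5, 18/7).
Solving gives a_0 = 99/35, a_1 = -24/5, a_2 = 12/7, so
  g(x) = 12*x^2/7 - 24*x/5 + 99/35.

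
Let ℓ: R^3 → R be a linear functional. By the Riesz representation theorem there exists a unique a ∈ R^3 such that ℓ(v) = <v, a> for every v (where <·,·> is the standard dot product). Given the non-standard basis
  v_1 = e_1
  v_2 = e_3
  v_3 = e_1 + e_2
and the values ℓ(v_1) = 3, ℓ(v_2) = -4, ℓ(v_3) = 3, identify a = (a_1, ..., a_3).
a = (3, 0, -4)

Write a = (a_1, ..., a_3) in the standard basis. For each basis vector v_i, ℓ(v_i) = <v_i, a> is a linear equation in the a_j's. Collect the n equations into a matrix system V a = ℓ, where row i of V is v_i (expressed in the standard basis). Since V is invertible (lower-triangular with 1s on the diagonal, up to permutation), solve by back-substitution:
  V =
[[1, 0, 0],
 [0, 0, 1],
 [1, 1, 0]]
  V a = (3, -4, 3)
Solving gives a = (3, 0, -4).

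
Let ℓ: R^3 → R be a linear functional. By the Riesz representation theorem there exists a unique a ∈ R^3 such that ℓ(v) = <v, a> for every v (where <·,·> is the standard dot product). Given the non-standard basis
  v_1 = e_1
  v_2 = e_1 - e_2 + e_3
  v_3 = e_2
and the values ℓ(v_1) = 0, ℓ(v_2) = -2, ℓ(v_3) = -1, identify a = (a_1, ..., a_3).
a = (0, -1, -3)

Write a = (a_1, ..., a_3) in the standard basis. For each basis vector v_i, ℓ(v_i) = <v_i, a> is a linear equation in the a_j's. Collect the n equations into a matrix system V a = ℓ, where row i of V is v_i (expressed in the standard basis). Since V is invertible (lower-triangular with 1s on the diagonal, up to permutation), solve by back-substitution:
  V =
[[1, 0, 0],
 [1, -1, 1],
 [0, 1, 0]]
  V a = (0, -2, -1)
Solving gives a = (0, -1, -3).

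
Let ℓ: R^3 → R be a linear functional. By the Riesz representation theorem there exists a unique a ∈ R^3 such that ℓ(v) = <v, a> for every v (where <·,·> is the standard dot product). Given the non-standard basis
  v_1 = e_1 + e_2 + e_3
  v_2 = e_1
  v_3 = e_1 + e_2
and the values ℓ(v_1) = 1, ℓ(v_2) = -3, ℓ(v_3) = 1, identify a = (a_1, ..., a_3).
a = (-3, 4, 0)

Write a = (a_1, ..., a_3) in the standard basis. For each basis vector v_i, ℓ(v_i) = <v_i, a> is a linear equation in the a_j's. Collect the n equations into a matrix system V a = ℓ, where row i of V is v_i (expressed in the standard basis). Since V is invertible (lower-triangular with 1s on the diagonal, up to permutation), solve by back-substitution:
  V =
[[1, 1, 1],
 [1, 0, 0],
 [1, 1, 0]]
  V a = (1, -3, 1)
Solving gives a = (-3, 4, 0).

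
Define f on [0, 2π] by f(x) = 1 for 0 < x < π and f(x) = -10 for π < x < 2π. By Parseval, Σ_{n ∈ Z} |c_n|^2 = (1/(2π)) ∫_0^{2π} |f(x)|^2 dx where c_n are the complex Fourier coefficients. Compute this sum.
Σ |c_n|^2 = 101/2

Parseval equates the L^2 energy of f (normalised by 1/(2π)) with the ℓ^2 sum of its Fourier coefficients: (1/(2π)) ∫_0^{2π} |f|^2 = Σ |c_n|^2.
Compute the left side: (1/(2π)) [∫_0^π 1^2 dx + ∫_π^{2π} (-10)^2 dx] = (1/(2π)) · (1π + 100π) = (1 + 100)/2 = 101/2.
So Σ_{n ∈ Z} |c_n|^2 = 101/2.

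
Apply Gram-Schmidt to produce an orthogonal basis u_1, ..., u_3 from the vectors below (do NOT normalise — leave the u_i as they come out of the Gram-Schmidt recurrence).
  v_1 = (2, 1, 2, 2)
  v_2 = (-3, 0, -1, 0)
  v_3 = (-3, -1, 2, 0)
Orthogonal basis:
  u_1 = (2, 1, 2, 2)
  u_2 = (-23/13, 8/13, 3/13, 16/13)
  u_3 = (-49/66, -46/33, 49/22, -26/33)

Apply the Gram-Schmidt recurrence
  u_1 = v_1
  u_i = v_i − Σ_{j<i} ((v_i · u_j) / (u_j · u_j)) · u_j.

Step by step this gives:
  u_1 = (2, 1, 2, 2)
  u_2 = (-23/13, 8/13, 3/13, 16/13)
  u_3 = (-49/66, -46/33, 49/22, -26/33)

Orthogonality check:
  u_2 · u_1 = 0 (should be 0)
  u_3 · u_1 = 0 (should be 0)
  u_3 · u_2 = 0 (should be 0)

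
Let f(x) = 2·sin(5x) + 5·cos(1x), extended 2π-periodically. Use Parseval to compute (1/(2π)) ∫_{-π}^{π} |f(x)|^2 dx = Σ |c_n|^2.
Σ |c_n|^2 = 29/2

Expand |f|^2 and use orthogonality of {sin(nx), cos(mx)} on [-π, π]:
  ∫_{-π}^{π} sin(nx)^2 dx = π, ∫ cos(mx)^2 dx = π, and cross terms integrate to 0.
So ∫_{-π}^{π} f(x)^2 dx = 2^2 · π + 5^2 · π = (4 + 25)π.
Divide by 2π: (4 + 25)/2 = 29/2.
By Parseval, this equals Σ |c_n|^2.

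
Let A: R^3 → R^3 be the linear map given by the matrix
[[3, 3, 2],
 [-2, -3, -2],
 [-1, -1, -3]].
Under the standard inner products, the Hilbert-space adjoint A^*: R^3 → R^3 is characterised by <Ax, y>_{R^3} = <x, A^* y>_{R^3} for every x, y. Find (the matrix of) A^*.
A^* = A^T =
[[3, -2, -1],
 [3, -3, -1],
 [2, -2, -3]]

For real matrices with standard dot products, the defining identity <Ax, y> = <x, A^* y> gives (Ax)^T y = x^T (A^*) y, i.e. x^T A^T y = x^T (A^*) y. Since this holds for all x, y, we must have A^* = A^T. Therefore
A^* =
[[3, -2, -1],
 [3, -3, -1],
 [2, -2, -3]].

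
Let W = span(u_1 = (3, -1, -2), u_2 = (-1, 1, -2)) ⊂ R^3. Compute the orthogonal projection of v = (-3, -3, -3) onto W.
proj_W(v) = (-1, 1, -2)

Set up U = [u_1 | ... | u_2] ∈ R^(3×2). The projector onto W = col(U) is P = U (U^T U)^(-1) U^T.
Compute U^T U =
  [14, 0]
  [0, 6],
and U^T v = (0, 6).
Solve U^T U · c = U^T v for the coefficients: c = (0, 1). The projection is proj_W(v) = U c.
Check: (v - proj_W(v)) · u_1 = 0  (should be 0).
Check: (v - proj_W(v)) · u_2 = 0  (should be 0).
Result: proj_W(v) = (-1, 1, -2).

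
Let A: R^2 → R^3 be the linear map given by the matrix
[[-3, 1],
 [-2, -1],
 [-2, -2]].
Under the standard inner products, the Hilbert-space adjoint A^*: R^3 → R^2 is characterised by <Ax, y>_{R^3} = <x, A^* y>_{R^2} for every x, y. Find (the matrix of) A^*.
A^* = A^T =
[[-3, -2, -2],
 [1, -1, -2]]

For real matrices with standard dot products, the defining identity <Ax, y> = <x, A^* y> gives (Ax)^T y = x^T (A^*) y, i.e. x^T A^T y = x^T (A^*) y. Since this holds for all x, y, we must have A^* = A^T. Therefore
A^* =
[[-3, -2, -2],
 [1, -1, -2]].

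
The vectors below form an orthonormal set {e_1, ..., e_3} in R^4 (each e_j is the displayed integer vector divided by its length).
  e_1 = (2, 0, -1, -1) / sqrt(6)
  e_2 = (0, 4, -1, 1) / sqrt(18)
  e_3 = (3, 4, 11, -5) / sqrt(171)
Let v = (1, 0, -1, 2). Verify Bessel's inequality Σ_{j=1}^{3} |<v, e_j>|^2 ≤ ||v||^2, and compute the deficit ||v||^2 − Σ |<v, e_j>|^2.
Σ |<v, e_j>|^2 = 146/57; ||v||^2 = 6; deficit = 196/57

Write each e_j = u_j / sqrt(<u_j, u_j>) where u_j is the displayed integer vector. Then <v, e_j> = <v, u_j> / sqrt(<u_j, u_j>), so |<v, e_j>|^2 = <v, u_j>^2 / <u_j, u_j>.
Coefficients: <v, e_1> = 1/sqrt(6), <v, e_2> = 3/sqrt(18), <v, e_3> = -18/sqrt(171).
Square and sum: Σ |<v, e_j>|^2 = 146/57.
Compute ||v||^2 = v·v = 6.
Deficit = 6 − 146/57 = 196/57 ≥ 0, confirming Bessel's inequality. (The deficit equals ||v − Σ <v,e_j> e_j||^2, the squared distance from v to span{e_j}.)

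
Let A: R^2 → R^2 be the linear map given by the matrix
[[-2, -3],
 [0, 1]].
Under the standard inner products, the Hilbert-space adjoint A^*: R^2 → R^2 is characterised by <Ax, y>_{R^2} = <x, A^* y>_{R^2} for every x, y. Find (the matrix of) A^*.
A^* = A^T =
[[-2, 0],
 [-3, 1]]

For real matrices with standard dot products, the defining identity <Ax, y> = <x, A^* y> gives (Ax)^T y = x^T (A^*) y, i.e. x^T A^T y = x^T (A^*) y. Since this holds for all x, y, we must have A^* = A^T. Therefore
A^* =
[[-2, 0],
 [-3, 1]].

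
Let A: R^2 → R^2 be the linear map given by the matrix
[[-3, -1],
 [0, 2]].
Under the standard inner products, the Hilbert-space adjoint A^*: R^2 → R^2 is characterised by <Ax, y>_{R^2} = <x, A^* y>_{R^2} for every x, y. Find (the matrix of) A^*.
A^* = A^T =
[[-3, 0],
 [-1, 2]]

For real matrices with standard dot products, the defining identity <Ax, y> = <x, A^* y> gives (Ax)^T y = x^T (A^*) y, i.e. x^T A^T y = x^T (A^*) y. Since this holds for all x, y, we must have A^* = A^T. Therefore
A^* =
[[-3, 0],
 [-1, 2]].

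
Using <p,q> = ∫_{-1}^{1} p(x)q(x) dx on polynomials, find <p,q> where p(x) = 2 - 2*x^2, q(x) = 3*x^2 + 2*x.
<p,q> = 8/5

Expand the product: p(x)·q(x) = -6*x^4 - 4*x^3 + 6*x^2 + 4*x.
∫_{-1}^{1} of each monomial x^k gives [2/(k+1) if k even, 0 if k odd]. Integrating term-by-term (or equivalently evaluating the antiderivative F(x) = -6*x^5/5 - x^4 + 2*x^3 + 2*x^2 at the endpoints):
  F(1) − F(−1) = 9/5 − (1/5) = 8/5.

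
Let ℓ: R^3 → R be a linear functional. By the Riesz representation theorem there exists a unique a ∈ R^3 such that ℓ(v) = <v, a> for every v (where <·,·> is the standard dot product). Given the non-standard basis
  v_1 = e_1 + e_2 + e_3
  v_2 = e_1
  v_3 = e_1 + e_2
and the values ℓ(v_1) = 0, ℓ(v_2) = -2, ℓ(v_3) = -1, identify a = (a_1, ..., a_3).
a = (-2, 1, 1)

Write a = (a_1, ..., a_3) in the standard basis. For each basis vector v_i, ℓ(v_i) = <v_i, a> is a linear equation in the a_j's. Collect the n equations into a matrix system V a = ℓ, where row i of V is v_i (expressed in the standard basis). Since V is invertible (lower-triangular with 1s on the diagonal, up to permutation), solve by back-substitution:
  V =
[[1, 1, 1],
 [1, 0, 0],
 [1, 1, 0]]
  V a = (0, -2, -1)
Solving gives a = (-2, 1, 1).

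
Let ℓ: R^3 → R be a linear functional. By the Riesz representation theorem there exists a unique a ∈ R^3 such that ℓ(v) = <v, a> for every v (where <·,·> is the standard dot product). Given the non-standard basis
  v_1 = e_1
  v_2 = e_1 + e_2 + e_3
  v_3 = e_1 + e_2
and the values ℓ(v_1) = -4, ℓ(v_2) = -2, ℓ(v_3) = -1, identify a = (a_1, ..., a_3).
a = (-4, 3, -1)

Write a = (a_1, ..., a_3) in the standard basis. For each basis vector v_i, ℓ(v_i) = <v_i, a> is a linear equation in the a_j's. Collect the n equations into a matrix system V a = ℓ, where row i of V is v_i (expressed in the standard basis). Since V is invertible (lower-triangular with 1s on the diagonal, up to permutation), solve by back-substitution:
  V =
[[1, 0, 0],
 [1, 1, 1],
 [1, 1, 0]]
  V a = (-4, -2, -1)
Solving gives a = (-4, 3, -1).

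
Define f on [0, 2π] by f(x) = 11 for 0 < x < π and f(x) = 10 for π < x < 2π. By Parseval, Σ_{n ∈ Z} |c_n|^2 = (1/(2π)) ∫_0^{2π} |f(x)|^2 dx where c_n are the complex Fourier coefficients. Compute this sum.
Σ |c_n|^2 = 221/2

Parseval equates the L^2 energy of f (normalised by 1/(2π)) with the ℓ^2 sum of its Fourier coefficients: (1/(2π)) ∫_0^{2π} |f|^2 = Σ |c_n|^2.
Compute the left side: (1/(2π)) [∫_0^π 11^2 dx + ∫_π^{2π} 10^2 dx] = (1/(2π)) · (121π + 100π) = (121 + 100)/2 = 221/2.
So Σ_{n ∈ Z} |c_n|^2 = 221/2.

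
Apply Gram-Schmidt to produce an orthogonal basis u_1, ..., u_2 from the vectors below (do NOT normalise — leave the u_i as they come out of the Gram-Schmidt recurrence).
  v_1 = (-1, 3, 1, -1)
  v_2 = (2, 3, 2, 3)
Orthogonal basis:
  u_1 = (-1, 3, 1, -1)
  u_2 = (5/2, 3/2, 3/2, 7/2)

Apply the Gram-Schmidt recurrence
  u_1 = v_1
  u_i = v_i − Σ_{j<i} ((v_i · u_j) / (u_j · u_j)) · u_j.

Step by step this gives:
  u_1 = (-1, 3, 1, -1)
  u_2 = (5/2, 3/2, 3/2, 7/2)

Orthogonality check:
  u_2 · u_1 = 0 (should be 0)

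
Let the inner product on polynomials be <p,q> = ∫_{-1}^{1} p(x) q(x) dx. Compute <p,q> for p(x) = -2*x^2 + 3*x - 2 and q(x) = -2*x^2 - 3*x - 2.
<p,q> = 134/15

Expand the product: p(x)·q(x) = 4*x^4 - x^2 + 4.
∫_{-1}^{1} of each monomial x^k gives [2/(k+1) if k even, 0 if k odd]. Integrating term-by-term (or equivalently evaluating the antiderivative F(x) = 4*x^5/5 - x^3/3 + 4*x at the endpoints):
  F(1) − F(−1) = 67/15 − (-67/15) = 134/15.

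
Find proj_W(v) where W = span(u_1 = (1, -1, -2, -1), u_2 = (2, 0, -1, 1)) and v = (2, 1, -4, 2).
proj_W(v) = (10/3, -4/11, -73/33, 37/33)

Set up U = [u_1 | ... | u_2] ∈ R^(4×2). The projector onto W = col(U) is P = U (U^T U)^(-1) U^T.
Compute U^T U =
  [7, 3]
  [3, 6],
and U^T v = (7, 10).
Solve U^T U · c = U^T v for the coefficients: c = (4/11, 49/33). The projection is proj_W(v) = U c.
Check: (v - proj_W(v)) · u_1 = 0  (should be 0).
Check: (v - proj_W(v)) · u_2 = 0  (should be 0).
Result: proj_W(v) = (10/3, -4/11, -73/33, 37/33).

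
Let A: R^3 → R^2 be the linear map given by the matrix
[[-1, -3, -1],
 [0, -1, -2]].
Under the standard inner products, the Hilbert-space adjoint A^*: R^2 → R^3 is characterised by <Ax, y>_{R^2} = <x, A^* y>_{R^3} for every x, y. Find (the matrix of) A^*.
A^* = A^T =
[[-1, 0],
 [-3, -1],
 [-1, -2]]

For real matrices with standard dot products, the defining identity <Ax, y> = <x, A^* y> gives (Ax)^T y = x^T (A^*) y, i.e. x^T A^T y = x^T (A^*) y. Since this holds for all x, y, we must have A^* = A^T. Therefore
A^* =
[[-1, 0],
 [-3, -1],
 [-1, -2]].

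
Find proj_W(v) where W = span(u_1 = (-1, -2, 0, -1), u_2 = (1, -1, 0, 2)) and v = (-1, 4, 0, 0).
proj_W(v) = (2/7, 131/35, 0, -27/35)

Set up U = [u_1 | ... | u_2] ∈ R^(4×2). The projector onto W = col(U) is P = U (U^T U)^(-1) U^T.
Compute U^T U =
  [6, -1]
  [-1, 6],
and U^T v = (-7, -5).
Solve U^T U · c = U^T v for the coefficients: c = (-47/35, -37/35). The projection is proj_W(v) = U c.
Check: (v - proj_W(v)) · u_1 = 0  (should be 0).
Check: (v - proj_W(v)) · u_2 = 0  (should be 0).
Result: proj_W(v) = (2/7, 131/35, 0, -27/35).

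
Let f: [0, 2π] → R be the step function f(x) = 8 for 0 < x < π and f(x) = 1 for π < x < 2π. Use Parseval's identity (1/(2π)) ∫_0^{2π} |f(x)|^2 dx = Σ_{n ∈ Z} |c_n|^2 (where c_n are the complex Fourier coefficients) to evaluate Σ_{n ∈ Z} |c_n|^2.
Σ |c_n|^2 = 65/2

Parseval equates the L^2 energy of f (normalised by 1/(2π)) with the ℓ^2 sum of its Fourier coefficients: (1/(2π)) ∫_0^{2π} |f|^2 = Σ |c_n|^2.
Compute the left side: (1/(2π)) [∫_0^π 8^2 dx + ∫_π^{2π} 1^2 dx] = (1/(2π)) · (64π + 1π) = (64 + 1)/2 = 65/2.
So Σ_{n ∈ Z} |c_n|^2 = 65/2.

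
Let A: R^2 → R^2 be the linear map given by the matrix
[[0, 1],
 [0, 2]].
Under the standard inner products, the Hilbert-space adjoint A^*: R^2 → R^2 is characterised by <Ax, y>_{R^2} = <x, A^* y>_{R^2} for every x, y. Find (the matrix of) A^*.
A^* = A^T =
[[0, 0],
 [1, 2]]

For real matrices with standard dot products, the defining identity <Ax, y> = <x, A^* y> gives (Ax)^T y = x^T (A^*) y, i.e. x^T A^T y = x^T (A^*) y. Since this holds for all x, y, we must have A^* = A^T. Therefore
A^* =
[[0, 0],
 [1, 2]].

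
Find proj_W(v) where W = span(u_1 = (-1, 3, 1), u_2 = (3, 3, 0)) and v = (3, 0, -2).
proj_W(v) = (59/18, -5/18, -8/9)

Set up U = [u_1 | ... | u_2] ∈ R^(3×2). The projector onto W = col(U) is P = U (U^T U)^(-1) U^T.
Compute U^T U =
  [11, 6]
  [6, 18],
and U^T v = (-5, 9).
Solve U^T U · c = U^T v for the coefficients: c = (-8/9, 43/54). The projection is proj_W(v) = U c.
Check: (v - proj_W(v)) · u_1 = 0  (should be 0).
Check: (v - proj_W(v)) · u_2 = 0  (should be 0).
Result: proj_W(v) = (59/18, -5/18, -8/9).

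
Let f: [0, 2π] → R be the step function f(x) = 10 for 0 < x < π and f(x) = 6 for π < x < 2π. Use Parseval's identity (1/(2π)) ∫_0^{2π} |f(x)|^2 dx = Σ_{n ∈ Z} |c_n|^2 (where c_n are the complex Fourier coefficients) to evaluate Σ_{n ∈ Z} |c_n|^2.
Σ |c_n|^2 = 68

Parseval equates the L^2 energy of f (normalised by 1/(2π)) with the ℓ^2 sum of its Fourier coefficients: (1/(2π)) ∫_0^{2π} |f|^2 = Σ |c_n|^2.
Compute the left side: (1/(2π)) [∫_0^π 10^2 dx + ∫_π^{2π} 6^2 dx] = (1/(2π)) · (100π + 36π) = (100 + 36)/2 = 68.
So Σ_{n ∈ Z} |c_n|^2 = 68.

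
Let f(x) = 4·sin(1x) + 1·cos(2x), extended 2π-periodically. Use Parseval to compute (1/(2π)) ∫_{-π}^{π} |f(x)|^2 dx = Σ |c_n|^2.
Σ |c_n|^2 = 17/2

Expand |f|^2 and use orthogonality of {sin(nx), cos(mx)} on [-π, π]:
  ∫_{-π}^{π} sin(nx)^2 dx = π, ∫ cos(mx)^2 dx = π, and cross terms integrate to 0.
So ∫_{-π}^{π} f(x)^2 dx = 4^2 · π + 1^2 · π = (16 + 1)π.
Divide by 2π: (16 + 1)/2 = 17/2.
By Parseval, this equals Σ |c_n|^2.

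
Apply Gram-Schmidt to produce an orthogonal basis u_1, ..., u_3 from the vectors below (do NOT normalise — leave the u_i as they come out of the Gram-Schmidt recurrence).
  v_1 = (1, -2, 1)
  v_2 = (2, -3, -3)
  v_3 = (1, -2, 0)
Orthogonal basis:
  u_1 = (1, -2, 1)
  u_2 = (7/6, -4/3, -23/6)
  u_3 = (-9/107, -5/107, -1/107)

Apply the Gram-Schmidt recurrence
  u_1 = v_1
  u_i = v_i − Σ_{j<i} ((v_i · u_j) / (u_j · u_j)) · u_j.

Step by step this gives:
  u_1 = (1, -2, 1)
  u_2 = (7/6, -4/3, -23/6)
  u_3 = (-9/107, -5/107, -1/107)

Orthogonality check:
  u_2 · u_1 = 0 (should be 0)
  u_3 · u_1 = 0 (should be 0)
  u_3 · u_2 = 0 (should be 0)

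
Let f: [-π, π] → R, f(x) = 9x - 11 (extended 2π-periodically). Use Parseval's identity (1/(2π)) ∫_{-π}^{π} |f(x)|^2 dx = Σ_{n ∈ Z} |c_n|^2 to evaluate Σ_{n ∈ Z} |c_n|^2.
Σ |c_n|^2 = 27π^2 + 121

Expand and integrate term by term over [-π, π]:
  ∫ (9x)^2 dx = 81·(2π^3/3); ∫ 2·9·(-11)·x dx = 0 (odd integrand); ∫ (-11)^2 dx = 121·2π.
So (1/(2π)) ∫_{-π}^{π} (9x - 11)^2 dx = 81π^2/3 + 121 = 27π^2 + 121.
Parseval ⇒ Σ |c_n|^2 = 27π^2 + 121.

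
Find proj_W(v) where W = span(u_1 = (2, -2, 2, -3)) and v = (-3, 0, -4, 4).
proj_W(v) = (-52/21, 52/21, -52/21, 26/7)

Set up U = [u_1 | ... | u_1] ∈ R^(4×1). The projector onto W = col(U) is P = U (U^T U)^(-1) U^T.
Compute U^T U =
  [21],
and U^T v = (-26).
Solve U^T U · c = U^T v for the coefficients: c = (-26/21). The projection is proj_W(v) = U c.
Check: (v - proj_W(v)) · u_1 = 0  (should be 0).
Result: proj_W(v) = (-52/21, 52/21, -52/21, 26/7).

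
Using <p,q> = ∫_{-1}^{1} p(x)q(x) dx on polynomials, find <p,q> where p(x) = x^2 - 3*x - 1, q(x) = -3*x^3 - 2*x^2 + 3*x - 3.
<p,q> = 32/15

Expand the product: p(x)·q(x) = -3*x^5 + 7*x^4 + 12*x^3 - 10*x^2 + 6*x + 3.
∫_{-1}^{1} of each monomial x^k gives [2/(k+1) if k even, 0 if k odd]. Integrating term-by-term (or equivalently evaluating the antiderivative F(x) = -x^6/2 + 7*x^5/5 + 3*x^4 - 10*x^3/3 + 3*x^2 + 3*x at the endpoints):
  F(1) − F(−1) = 197/30 − (133/30) = 32/15.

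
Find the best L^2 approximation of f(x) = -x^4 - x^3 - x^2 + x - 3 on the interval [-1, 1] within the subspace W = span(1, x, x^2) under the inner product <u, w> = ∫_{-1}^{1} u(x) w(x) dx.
g(x) = -13*x^2/7 + 2*x/5 - 102/35

The best approximation g ∈ W is the orthogonal projection of f onto W. Writing g = a_0 + a_1 x + a_2 x^2, the coefficients solve the normal equations G · a = b where
  G_{ij} = <φ_i, φ_j> and b_i = <f, φ_i>, with φ_0 = 1, φ_1 = x, φ_2 = x^2.
G =
  [2, 0, 2/3]
  [0, 2/3, 0]
  [2/3, 0, 2/5],
b = (-106/15, 4/15, -94/35).
Solving gives a_0 = -102/35, a_1 = 2/5, a_2 = -13/7, so
  g(x) = -13*x^2/7 + 2*x/5 - 102/35.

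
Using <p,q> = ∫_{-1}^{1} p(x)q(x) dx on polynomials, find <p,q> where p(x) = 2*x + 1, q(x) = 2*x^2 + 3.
<p,q> = 22/3

Expand the product: p(x)·q(x) = 4*x^3 + 2*x^2 + 6*x + 3.
∫_{-1}^{1} of each monomial x^k gives [2/(k+1) if k even, 0 if k odd]. Integrating term-by-term (or equivalently evaluating the antiderivative F(x) = x^4 + 2*x^3/3 + 3*x^2 + 3*x at the endpoints):
  F(1) − F(−1) = 23/3 − (1/3) = 22/3.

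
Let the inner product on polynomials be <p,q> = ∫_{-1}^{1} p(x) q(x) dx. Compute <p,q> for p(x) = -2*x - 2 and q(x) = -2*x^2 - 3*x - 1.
<p,q> = 32/3

Expand the product: p(x)·q(x) = 4*x^3 + 10*x^2 + 8*x + 2.
∫_{-1}^{1} of each monomial x^k gives [2/(k+1) if k even, 0 if k odd]. Integrating term-by-term (or equivalently evaluating the antiderivative F(x) = x^4 + 10*x^3/3 + 4*x^2 + 2*x at the endpoints):
  F(1) − F(−1) = 31/3 − (-1/3) = 32/3.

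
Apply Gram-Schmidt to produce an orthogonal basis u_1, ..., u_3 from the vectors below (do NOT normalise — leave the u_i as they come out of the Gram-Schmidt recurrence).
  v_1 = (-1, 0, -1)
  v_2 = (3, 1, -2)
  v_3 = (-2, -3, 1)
Orthogonal basis:
  u_1 = (-1, 0, -1)
  u_2 = (5/2, 1, -5/2)
  u_3 = (4/9, -20/9, -4/9)

Apply the Gram-Schmidt recurrence
  u_1 = v_1
  u_i = v_i − Σ_{j<i} ((v_i · u_j) / (u_j · u_j)) · u_j.

Step by step this gives:
  u_1 = (-1, 0, -1)
  u_2 = (5/2, 1, -5/2)
  u_3 = (4/9, -20/9, -4/9)

Orthogonality check:
  u_2 · u_1 = 0 (should be 0)
  u_3 · u_1 = 0 (should be 0)
  u_3 · u_2 = 0 (should be 0)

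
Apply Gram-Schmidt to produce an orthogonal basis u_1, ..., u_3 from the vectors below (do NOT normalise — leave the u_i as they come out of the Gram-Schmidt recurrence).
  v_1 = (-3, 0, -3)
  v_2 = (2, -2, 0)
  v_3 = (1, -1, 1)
Orthogonal basis:
  u_1 = (-3, 0, -3)
  u_2 = (1, -2, -1)
  u_3 = (-1/3, -1/3, 1/3)

Apply the Gram-Schmidt recurrence
  u_1 = v_1
  u_i = v_i − Σ_{j<i} ((v_i · u_j) / (u_j · u_j)) · u_j.

Step by step this gives:
  u_1 = (-3, 0, -3)
  u_2 = (1, -2, -1)
  u_3 = (-1/3, -1/3, 1/3)

Orthogonality check:
  u_2 · u_1 = 0 (should be 0)
  u_3 · u_1 = 0 (should be 0)
  u_3 · u_2 = 0 (should be 0)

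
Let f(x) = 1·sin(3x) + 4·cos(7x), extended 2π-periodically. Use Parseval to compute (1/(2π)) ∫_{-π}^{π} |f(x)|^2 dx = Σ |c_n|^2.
Σ |c_n|^2 = 17/2

Expand |f|^2 and use orthogonality of {sin(nx), cos(mx)} on [-π, π]:
  ∫_{-π}^{π} sin(nx)^2 dx = π, ∫ cos(mx)^2 dx = π, and cross terms integrate to 0.
So ∫_{-π}^{π} f(x)^2 dx = 1^2 · π + 4^2 · π = (1 + 16)π.
Divide by 2π: (1 + 16)/2 = 17/2.
By Parseval, this equals Σ |c_n|^2.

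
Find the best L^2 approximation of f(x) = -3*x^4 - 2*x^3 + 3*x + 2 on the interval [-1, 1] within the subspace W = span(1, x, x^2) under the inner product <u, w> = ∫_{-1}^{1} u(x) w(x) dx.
g(x) = -18*x^2/7 + 9*x/5 + 79/35

The best approximation g ∈ W is the orthogonal projection of f onto W. Writing g = a_0 + a_1 x + a_2 x^2, the coefficients solve the normal equations G · a = b where
  G_{ij} = <φ_i, φ_j> and b_i = <f, φ_i>, with φ_0 = 1, φ_1 = x, φ_2 = x^2.
G =
  [2, 0, 2/3]
  [0, 2/3, 0]
  [2/3, 0, 2/5],
b = (14/5, 6/5, 10/21).
Solving gives a_0 = 79/35, a_1 = 9/5, a_2 = -18/7, so
  g(x) = -18*x^2/7 + 9*x/5 + 79/35.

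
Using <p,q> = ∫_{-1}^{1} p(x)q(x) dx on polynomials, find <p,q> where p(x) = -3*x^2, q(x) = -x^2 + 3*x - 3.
<p,q> = 36/5

Expand the product: p(x)·q(x) = 3*x^4 - 9*x^3 + 9*x^2.
∫_{-1}^{1} of each monomial x^k gives [2/(k+1) if k even, 0 if k odd]. Integrating term-by-term (or equivalently evaluating the antiderivative F(x) = 3*x^5/5 - 9*x^4/4 + 3*x^3 at the endpoints):
  F(1) − F(−1) = 27/20 − (-117/20) = 36/5.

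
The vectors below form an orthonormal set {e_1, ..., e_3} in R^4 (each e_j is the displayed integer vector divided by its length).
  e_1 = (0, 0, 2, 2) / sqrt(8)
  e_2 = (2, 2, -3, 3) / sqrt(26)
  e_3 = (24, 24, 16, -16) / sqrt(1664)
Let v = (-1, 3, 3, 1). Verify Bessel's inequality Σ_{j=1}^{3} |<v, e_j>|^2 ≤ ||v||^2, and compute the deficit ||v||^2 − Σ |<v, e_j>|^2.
Σ |<v, e_j>|^2 = 12; ||v||^2 = 20; deficit = 8

Write each e_j = u_j / sqrt(<u_j, u_j>) where u_j is the displayed integer vector. Then <v, e_j> = <v, u_j> / sqrt(<u_j, u_j>), so |<v, e_j>|^2 = <v, u_j>^2 / <u_j, u_j>.
Coefficients: <v, e_1> = 8/sqrt(8), <v, e_2> = -2/sqrt(26), <v, e_3> = 80/sqrt(1664).
Square and sum: Σ |<v, e_j>|^2 = 12.
Compute ||v||^2 = v·v = 20.
Deficit = 20 − 12 = 8 ≥ 0, confirming Bessel's inequality. (The deficit equals ||v − Σ <v,e_j> e_j||^2, the squared distance from v to span{e_j}.)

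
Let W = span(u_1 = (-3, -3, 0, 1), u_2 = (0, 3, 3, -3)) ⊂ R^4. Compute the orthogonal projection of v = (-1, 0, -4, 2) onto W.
proj_W(v) = (27/41, -67/41, -94/41, 85/41)

Set up U = [u_1 | ... | u_2] ∈ R^(4×2). The projector onto W = col(U) is P = U (U^T U)^(-1) U^T.
Compute U^T U =
  [19, -12]
  [-12, 27],
and U^T v = (5, -18).
Solve U^T U · c = U^T v for the coefficients: c = (-9/41, -94/123). The projection is proj_W(v) = U c.
Check: (v - proj_W(v)) · u_1 = 0  (should be 0).
Check: (v - proj_W(v)) · u_2 = 0  (should be 0).
Result: proj_W(v) = (27/41, -67/41, -94/41, 85/41).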